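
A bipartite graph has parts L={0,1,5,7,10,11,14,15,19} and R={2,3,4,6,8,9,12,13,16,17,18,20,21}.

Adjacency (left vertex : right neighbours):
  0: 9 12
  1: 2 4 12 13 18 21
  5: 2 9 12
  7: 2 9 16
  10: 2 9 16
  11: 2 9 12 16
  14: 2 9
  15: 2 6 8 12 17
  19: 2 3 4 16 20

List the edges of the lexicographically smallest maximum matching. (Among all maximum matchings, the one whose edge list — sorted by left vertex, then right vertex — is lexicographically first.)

Lex-smallest maximum matching: {(0,9), (1,4), (5,2), (7,16), (11,12), (15,6), (19,3)}

|M| = 7 (so the lex-smallest maximum matching has 7 edges)
process left vertices in ascending order; for each, take the smallest-labelled available neighbour that still permits 7 edges overall, or leave it unmatched if none does
lex-smallest matching: {0-9, 1-4, 5-2, 7-16, 11-12, 15-6, 19-3}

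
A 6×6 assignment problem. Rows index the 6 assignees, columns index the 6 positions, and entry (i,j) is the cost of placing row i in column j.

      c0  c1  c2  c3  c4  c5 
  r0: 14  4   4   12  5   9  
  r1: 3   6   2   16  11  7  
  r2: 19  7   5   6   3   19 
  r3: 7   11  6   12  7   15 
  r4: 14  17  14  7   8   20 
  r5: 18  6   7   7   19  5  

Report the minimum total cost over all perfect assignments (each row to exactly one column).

one of 2 optimal assignments: row0→col1 (cost 4), row1→col0 (cost 3), row2→col4 (cost 3), row3→col2 (cost 6), row4→col3 (cost 7), row5→col5 (cost 5)
total = 4 + 3 + 3 + 6 + 7 + 5 = 28

Minimum assignment cost: 28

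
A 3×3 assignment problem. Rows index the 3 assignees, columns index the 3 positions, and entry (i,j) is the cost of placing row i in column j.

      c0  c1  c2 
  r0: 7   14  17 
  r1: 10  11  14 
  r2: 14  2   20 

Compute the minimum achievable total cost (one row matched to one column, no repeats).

optimal assignment: row0→col0 (cost 7), row1→col2 (cost 14), row2→col1 (cost 2)
total = 7 + 14 + 2 = 23

Minimum assignment cost: 23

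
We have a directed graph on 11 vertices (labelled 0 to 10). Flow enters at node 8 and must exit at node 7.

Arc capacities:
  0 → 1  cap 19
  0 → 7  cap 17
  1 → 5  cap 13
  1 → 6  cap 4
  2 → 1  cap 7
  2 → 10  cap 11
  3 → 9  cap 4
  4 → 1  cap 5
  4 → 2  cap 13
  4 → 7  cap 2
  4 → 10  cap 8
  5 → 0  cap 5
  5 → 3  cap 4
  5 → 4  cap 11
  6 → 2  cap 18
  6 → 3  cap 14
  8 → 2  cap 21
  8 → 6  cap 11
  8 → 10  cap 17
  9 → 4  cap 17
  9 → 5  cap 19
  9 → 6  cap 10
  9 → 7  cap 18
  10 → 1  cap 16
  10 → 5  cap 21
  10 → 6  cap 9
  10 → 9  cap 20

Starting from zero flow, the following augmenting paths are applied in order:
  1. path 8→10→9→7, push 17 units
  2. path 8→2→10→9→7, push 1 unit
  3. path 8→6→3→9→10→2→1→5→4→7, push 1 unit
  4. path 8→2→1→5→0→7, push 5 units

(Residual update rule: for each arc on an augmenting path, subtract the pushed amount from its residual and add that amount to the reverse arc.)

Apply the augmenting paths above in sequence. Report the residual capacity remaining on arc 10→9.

Residual capacity of (10,9): 3

after path 1 (8→10→9→7, push 17): res(10,9)=3
after path 2 (8→2→10→9→7, push 1): res(10,9)=2
after path 3 (8→6→3→9→10→2→1→5→4→7, push 1): res(10,9)=3
after path 4 (8→2→1→5→0→7, push 5): res(10,9)=3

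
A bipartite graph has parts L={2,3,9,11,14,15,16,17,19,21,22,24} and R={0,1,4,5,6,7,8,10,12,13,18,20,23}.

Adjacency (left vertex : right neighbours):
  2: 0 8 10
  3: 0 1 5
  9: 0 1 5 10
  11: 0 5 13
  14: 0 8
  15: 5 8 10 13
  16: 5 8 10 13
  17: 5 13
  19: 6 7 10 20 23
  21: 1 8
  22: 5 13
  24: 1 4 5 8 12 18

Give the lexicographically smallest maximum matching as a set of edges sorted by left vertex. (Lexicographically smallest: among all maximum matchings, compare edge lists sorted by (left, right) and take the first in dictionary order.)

Lex-smallest maximum matching: {(2,0), (3,1), (9,5), (11,13), (14,8), (15,10), (19,6), (24,4)}

|M| = 8 (so the lex-smallest maximum matching has 8 edges)
process left vertices in ascending order; for each, take the smallest-labelled available neighbour that still permits 8 edges overall, or leave it unmatched if none does
lex-smallest matching: {2-0, 3-1, 9-5, 11-13, 14-8, 15-10, 19-6, 24-4}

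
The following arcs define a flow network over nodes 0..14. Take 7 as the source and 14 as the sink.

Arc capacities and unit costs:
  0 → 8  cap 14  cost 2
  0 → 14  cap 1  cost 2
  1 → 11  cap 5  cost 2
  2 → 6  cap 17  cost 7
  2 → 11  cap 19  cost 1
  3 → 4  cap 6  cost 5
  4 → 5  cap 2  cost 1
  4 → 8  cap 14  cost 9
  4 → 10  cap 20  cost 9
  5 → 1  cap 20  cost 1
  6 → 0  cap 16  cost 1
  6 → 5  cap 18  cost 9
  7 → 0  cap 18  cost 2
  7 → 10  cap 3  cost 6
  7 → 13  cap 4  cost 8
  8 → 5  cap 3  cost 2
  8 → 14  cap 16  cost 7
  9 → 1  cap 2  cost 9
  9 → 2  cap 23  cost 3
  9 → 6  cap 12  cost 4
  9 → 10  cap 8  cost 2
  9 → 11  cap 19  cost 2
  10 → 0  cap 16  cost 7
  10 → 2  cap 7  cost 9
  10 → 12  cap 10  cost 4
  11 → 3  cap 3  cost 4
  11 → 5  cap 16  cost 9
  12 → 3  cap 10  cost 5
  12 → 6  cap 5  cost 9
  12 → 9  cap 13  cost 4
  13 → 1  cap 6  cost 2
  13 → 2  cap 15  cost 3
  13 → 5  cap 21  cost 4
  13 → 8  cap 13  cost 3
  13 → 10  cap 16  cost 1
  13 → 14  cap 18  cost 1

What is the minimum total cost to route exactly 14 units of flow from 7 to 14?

Minimum cost for 14 units: 139

shortest-cost path #1: 7→0→14 push 1 @ unit cost 4 (adds 4)
shortest-cost path #2: 7→13→14 push 4 @ unit cost 9 (adds 36)
shortest-cost path #3: 7→0→8→14 push 9 @ unit cost 11 (adds 99)
total cost = 139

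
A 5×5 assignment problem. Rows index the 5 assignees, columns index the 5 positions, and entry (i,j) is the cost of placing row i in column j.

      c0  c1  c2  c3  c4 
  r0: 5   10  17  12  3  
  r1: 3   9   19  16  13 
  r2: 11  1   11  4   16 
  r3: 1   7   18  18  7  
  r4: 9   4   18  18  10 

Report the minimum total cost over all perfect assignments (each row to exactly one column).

Minimum assignment cost: 31

optimal assignment: row0→col4 (cost 3), row1→col2 (cost 19), row2→col3 (cost 4), row3→col0 (cost 1), row4→col1 (cost 4)
total = 3 + 19 + 4 + 1 + 4 = 31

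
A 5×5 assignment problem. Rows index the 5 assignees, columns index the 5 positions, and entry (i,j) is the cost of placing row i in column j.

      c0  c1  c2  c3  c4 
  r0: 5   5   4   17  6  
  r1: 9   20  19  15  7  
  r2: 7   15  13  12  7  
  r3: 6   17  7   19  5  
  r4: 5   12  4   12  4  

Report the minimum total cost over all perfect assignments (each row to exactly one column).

Minimum assignment cost: 34

optimal assignment: row0→col1 (cost 5), row1→col4 (cost 7), row2→col3 (cost 12), row3→col0 (cost 6), row4→col2 (cost 4)
total = 5 + 7 + 12 + 6 + 4 = 34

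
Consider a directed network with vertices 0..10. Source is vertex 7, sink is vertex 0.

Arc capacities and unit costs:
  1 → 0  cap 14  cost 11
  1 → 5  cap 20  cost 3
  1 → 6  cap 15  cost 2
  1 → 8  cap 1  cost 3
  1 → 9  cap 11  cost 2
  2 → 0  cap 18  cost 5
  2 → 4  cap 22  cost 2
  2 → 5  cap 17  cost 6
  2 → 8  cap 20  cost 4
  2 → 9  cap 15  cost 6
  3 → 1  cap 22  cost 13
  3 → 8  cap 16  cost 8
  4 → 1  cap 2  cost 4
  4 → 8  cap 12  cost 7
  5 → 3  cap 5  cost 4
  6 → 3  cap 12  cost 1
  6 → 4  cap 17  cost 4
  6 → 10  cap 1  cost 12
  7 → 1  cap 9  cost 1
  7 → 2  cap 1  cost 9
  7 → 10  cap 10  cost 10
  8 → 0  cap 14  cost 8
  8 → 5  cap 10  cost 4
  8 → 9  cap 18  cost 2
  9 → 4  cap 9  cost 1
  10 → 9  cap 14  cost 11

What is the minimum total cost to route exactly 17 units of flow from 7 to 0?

Minimum cost for 17 units: 381

shortest-cost path #1: 7→1→0 push 9 @ unit cost 12 (adds 108)
shortest-cost path #2: 7→2→0 push 1 @ unit cost 14 (adds 14)
shortest-cost path #3: 7→10→9→4→8→0 push 7 @ unit cost 37 (adds 259)
total cost = 381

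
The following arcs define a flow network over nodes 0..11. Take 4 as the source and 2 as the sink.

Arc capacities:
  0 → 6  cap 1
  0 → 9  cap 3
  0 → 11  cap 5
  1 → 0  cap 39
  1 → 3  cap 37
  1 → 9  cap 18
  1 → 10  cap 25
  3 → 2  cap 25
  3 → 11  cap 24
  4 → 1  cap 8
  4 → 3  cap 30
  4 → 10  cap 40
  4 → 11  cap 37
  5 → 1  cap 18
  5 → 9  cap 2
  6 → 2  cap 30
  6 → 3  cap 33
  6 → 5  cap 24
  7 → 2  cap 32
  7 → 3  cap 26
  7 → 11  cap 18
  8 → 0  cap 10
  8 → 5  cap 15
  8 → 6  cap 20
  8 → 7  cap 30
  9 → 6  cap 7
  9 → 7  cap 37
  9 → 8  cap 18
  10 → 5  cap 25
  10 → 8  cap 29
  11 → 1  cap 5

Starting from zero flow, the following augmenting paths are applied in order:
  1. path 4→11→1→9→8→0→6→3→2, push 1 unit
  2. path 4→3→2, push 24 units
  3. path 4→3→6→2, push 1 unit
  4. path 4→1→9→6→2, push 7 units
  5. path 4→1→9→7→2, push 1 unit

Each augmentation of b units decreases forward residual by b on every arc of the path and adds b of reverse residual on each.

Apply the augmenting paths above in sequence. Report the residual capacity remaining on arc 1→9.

Residual capacity of (1,9): 9

after path 1 (4→11→1→9→8→0→6→3→2, push 1): res(1,9)=17
after path 2 (4→3→2, push 24): res(1,9)=17
after path 3 (4→3→6→2, push 1): res(1,9)=17
after path 4 (4→1→9→6→2, push 7): res(1,9)=10
after path 5 (4→1→9→7→2, push 1): res(1,9)=9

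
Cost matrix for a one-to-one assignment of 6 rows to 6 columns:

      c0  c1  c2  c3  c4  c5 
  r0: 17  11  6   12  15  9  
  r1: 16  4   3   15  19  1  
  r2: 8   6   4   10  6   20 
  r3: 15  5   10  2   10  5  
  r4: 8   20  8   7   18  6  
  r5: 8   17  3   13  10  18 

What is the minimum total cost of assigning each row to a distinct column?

Minimum assignment cost: 31

optimal assignment: row0→col1 (cost 11), row1→col5 (cost 1), row2→col4 (cost 6), row3→col3 (cost 2), row4→col0 (cost 8), row5→col2 (cost 3)
total = 11 + 1 + 6 + 2 + 8 + 3 = 31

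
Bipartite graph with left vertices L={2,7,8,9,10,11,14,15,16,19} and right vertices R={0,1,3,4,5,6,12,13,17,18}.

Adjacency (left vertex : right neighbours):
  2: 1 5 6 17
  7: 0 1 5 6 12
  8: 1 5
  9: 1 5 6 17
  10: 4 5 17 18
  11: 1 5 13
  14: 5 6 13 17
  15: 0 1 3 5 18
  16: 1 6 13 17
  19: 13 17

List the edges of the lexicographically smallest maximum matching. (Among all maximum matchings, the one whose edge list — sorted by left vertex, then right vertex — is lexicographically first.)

|M| = 8 (so the lex-smallest maximum matching has 8 edges)
process left vertices in ascending order; for each, take the smallest-labelled available neighbour that still permits 8 edges overall, or leave it unmatched if none does
lex-smallest matching: {2-1, 7-0, 8-5, 9-6, 10-4, 11-13, 14-17, 15-3}

Lex-smallest maximum matching: {(2,1), (7,0), (8,5), (9,6), (10,4), (11,13), (14,17), (15,3)}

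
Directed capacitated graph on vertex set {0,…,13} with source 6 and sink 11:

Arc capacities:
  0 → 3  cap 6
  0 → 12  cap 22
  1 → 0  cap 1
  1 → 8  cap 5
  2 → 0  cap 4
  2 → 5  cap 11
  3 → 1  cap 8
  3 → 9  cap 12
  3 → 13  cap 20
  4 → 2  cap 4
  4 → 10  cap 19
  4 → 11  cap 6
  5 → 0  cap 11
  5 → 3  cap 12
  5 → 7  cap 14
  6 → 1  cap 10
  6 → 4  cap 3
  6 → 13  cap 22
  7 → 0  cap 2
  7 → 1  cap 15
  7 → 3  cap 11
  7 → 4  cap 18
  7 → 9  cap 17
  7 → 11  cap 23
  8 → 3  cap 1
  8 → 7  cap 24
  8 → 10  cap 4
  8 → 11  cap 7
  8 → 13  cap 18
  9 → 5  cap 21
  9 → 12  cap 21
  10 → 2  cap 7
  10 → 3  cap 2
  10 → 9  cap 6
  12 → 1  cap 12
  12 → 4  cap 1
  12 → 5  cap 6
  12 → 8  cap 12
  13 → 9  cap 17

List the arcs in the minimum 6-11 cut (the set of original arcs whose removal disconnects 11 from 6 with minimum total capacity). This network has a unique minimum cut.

augment #1: 6→4→11 push 3
augment #2: 6→1→8→11 push 5
augment #3: 6→1→0→12→4→11 push 1
augment #4: 6→13→9→5→7→11 push 14
augment #5: 6→13→9→12→8→11 push 2
augment #6: 6→13→9→12→8→7→11 push 1
max flow = 26; residual-reachable set from 6 gives S-side
cut edges (S→T): {(1,0), (1,8), (6,4), (13,9)} total cap 26

Min-cut arcs: {(1,0), (1,8), (6,4), (13,9)} (total capacity 26)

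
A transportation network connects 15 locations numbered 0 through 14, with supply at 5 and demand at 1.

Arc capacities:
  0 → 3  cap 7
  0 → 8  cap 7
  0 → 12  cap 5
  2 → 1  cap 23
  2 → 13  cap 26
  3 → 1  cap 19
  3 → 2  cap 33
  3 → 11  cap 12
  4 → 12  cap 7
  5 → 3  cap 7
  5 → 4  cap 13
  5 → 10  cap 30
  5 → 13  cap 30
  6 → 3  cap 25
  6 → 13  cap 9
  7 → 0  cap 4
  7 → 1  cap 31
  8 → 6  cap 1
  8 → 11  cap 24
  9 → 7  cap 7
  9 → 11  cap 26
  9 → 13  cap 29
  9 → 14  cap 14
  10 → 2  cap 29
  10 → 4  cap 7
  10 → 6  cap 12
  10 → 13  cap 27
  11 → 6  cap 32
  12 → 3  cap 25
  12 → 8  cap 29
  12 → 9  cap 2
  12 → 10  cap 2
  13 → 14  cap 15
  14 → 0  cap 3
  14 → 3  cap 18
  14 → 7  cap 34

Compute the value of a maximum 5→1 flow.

Maximum flow value: 59

augment #1: 5→3→1 bottleneck 7, total now 7
augment #2: 5→10→2→1 bottleneck 23, total now 30
augment #3: 5→4→12→3→1 bottleneck 7, total now 37
augment #4: 5→10→6→3→1 bottleneck 5, total now 42
augment #5: 5→13→14→7→1 bottleneck 15, total now 57
augment #6: 5→10→6→3→12→9→7→1 bottleneck 2, total now 59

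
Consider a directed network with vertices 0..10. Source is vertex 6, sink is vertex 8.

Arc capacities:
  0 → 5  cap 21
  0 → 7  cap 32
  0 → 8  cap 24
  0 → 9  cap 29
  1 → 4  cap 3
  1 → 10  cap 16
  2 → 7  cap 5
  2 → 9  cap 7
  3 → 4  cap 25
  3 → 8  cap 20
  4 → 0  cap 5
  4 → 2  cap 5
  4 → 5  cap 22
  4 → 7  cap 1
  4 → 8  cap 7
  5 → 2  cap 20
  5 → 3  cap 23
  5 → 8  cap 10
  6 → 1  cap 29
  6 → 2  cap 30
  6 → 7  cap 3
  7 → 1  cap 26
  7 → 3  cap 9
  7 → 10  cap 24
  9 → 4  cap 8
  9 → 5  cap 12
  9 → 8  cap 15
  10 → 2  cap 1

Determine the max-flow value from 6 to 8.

augment #1: 6→1→4→8 bottleneck 3, total now 3
augment #2: 6→2→9→8 bottleneck 7, total now 10
augment #3: 6→7→3→8 bottleneck 3, total now 13
augment #4: 6→2→7→3→8 bottleneck 5, total now 18

Maximum flow value: 18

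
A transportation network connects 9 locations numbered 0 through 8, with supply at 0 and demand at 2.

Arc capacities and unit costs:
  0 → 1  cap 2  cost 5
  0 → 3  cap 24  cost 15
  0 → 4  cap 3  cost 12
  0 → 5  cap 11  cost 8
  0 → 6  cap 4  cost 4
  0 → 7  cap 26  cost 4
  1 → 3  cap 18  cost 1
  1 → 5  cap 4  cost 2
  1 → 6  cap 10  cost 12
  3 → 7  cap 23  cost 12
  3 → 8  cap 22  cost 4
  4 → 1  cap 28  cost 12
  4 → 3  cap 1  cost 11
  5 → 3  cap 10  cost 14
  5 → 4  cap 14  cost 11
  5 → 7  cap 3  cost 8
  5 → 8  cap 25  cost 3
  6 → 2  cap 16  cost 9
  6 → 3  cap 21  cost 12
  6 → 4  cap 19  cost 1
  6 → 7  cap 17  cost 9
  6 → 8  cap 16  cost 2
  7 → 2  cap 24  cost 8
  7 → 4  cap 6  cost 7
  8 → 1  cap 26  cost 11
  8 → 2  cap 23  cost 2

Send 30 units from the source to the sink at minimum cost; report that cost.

Minimum cost for 30 units: 344

shortest-cost path #1: 0→6→8→2 push 4 @ unit cost 8 (adds 32)
shortest-cost path #2: 0→7→2 push 24 @ unit cost 12 (adds 288)
shortest-cost path #3: 0→1→3→8→2 push 2 @ unit cost 12 (adds 24)
total cost = 344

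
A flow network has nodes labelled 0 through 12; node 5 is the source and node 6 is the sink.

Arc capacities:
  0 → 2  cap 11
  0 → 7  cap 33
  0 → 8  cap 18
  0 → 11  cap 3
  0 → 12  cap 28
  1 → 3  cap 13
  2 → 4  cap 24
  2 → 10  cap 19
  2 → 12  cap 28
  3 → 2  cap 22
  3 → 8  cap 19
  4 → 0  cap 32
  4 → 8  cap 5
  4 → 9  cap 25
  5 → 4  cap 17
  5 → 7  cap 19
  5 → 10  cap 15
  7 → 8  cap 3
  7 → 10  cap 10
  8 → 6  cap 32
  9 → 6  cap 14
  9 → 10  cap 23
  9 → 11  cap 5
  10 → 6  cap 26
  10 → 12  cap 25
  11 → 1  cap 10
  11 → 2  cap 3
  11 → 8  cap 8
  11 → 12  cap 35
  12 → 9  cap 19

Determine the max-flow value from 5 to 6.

Maximum flow value: 45

augment #1: 5→10→6 bottleneck 15, total now 15
augment #2: 5→4→8→6 bottleneck 5, total now 20
augment #3: 5→4→9→6 bottleneck 12, total now 32
augment #4: 5→7→8→6 bottleneck 3, total now 35
augment #5: 5→7→10→6 bottleneck 10, total now 45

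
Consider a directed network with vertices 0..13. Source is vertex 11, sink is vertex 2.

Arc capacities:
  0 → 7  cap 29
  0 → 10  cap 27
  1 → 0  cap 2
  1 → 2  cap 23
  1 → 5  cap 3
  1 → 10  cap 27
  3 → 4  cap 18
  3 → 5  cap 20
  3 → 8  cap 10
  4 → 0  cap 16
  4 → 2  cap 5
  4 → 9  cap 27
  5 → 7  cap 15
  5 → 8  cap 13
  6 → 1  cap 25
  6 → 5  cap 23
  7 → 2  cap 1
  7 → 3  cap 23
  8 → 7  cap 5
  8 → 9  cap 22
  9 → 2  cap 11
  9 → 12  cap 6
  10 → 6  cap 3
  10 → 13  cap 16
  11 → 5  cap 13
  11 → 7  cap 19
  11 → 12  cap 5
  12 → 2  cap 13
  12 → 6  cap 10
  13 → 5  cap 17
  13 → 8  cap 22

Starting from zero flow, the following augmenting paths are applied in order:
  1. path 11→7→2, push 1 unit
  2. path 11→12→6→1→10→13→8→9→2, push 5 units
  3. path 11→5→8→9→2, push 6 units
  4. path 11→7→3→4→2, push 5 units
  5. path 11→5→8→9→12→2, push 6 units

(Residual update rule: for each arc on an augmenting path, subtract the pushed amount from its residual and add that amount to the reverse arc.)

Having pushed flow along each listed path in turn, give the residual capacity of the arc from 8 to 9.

Residual capacity of (8,9): 5

after path 1 (11→7→2, push 1): res(8,9)=22
after path 2 (11→12→6→1→10→13→8→9→2, push 5): res(8,9)=17
after path 3 (11→5→8→9→2, push 6): res(8,9)=11
after path 4 (11→7→3→4→2, push 5): res(8,9)=11
after path 5 (11→5→8→9→12→2, push 6): res(8,9)=5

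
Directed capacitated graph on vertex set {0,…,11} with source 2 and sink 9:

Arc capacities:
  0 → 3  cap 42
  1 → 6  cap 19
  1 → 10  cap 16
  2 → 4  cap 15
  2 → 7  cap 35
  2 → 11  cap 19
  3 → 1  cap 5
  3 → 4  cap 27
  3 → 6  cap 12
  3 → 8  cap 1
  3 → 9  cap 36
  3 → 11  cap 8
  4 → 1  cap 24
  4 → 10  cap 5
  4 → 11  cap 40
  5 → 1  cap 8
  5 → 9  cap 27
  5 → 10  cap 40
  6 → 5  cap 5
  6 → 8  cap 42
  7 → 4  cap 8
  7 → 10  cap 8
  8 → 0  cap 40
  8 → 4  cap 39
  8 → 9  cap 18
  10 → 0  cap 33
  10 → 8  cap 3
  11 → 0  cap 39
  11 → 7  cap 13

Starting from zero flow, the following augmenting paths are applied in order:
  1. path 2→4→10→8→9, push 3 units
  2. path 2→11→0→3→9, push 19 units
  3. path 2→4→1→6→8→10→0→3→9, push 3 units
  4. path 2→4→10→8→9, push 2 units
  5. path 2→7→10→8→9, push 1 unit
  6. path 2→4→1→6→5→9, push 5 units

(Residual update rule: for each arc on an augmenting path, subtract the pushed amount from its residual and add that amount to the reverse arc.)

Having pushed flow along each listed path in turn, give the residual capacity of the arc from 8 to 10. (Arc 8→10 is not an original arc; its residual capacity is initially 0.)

Residual capacity of (8,10): 3

after path 1 (2→4→10→8→9, push 3): res(8,10)=3
after path 2 (2→11→0→3→9, push 19): res(8,10)=3
after path 3 (2→4→1→6→8→10→0→3→9, push 3): res(8,10)=0
after path 4 (2→4→10→8→9, push 2): res(8,10)=2
after path 5 (2→7→10→8→9, push 1): res(8,10)=3
after path 6 (2→4→1→6→5→9, push 5): res(8,10)=3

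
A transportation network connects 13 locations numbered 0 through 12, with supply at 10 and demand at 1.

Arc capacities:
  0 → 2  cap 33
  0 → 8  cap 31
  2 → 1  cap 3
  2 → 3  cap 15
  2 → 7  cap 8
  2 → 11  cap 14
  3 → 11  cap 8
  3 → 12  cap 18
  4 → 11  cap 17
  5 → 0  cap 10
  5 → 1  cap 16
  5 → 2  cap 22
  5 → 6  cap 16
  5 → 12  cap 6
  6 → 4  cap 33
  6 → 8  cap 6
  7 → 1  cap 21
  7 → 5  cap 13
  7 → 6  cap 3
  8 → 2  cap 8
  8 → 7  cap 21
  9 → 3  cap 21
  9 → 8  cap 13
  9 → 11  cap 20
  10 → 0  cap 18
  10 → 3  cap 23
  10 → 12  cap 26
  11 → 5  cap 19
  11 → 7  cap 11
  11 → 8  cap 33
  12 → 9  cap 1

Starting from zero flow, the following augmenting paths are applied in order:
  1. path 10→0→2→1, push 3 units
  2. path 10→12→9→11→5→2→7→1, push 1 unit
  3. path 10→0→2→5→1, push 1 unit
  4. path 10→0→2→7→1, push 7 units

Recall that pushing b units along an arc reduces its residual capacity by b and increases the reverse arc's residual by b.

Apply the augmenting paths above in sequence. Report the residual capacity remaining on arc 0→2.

after path 1 (10→0→2→1, push 3): res(0,2)=30
after path 2 (10→12→9→11→5→2→7→1, push 1): res(0,2)=30
after path 3 (10→0→2→5→1, push 1): res(0,2)=29
after path 4 (10→0→2→7→1, push 7): res(0,2)=22

Residual capacity of (0,2): 22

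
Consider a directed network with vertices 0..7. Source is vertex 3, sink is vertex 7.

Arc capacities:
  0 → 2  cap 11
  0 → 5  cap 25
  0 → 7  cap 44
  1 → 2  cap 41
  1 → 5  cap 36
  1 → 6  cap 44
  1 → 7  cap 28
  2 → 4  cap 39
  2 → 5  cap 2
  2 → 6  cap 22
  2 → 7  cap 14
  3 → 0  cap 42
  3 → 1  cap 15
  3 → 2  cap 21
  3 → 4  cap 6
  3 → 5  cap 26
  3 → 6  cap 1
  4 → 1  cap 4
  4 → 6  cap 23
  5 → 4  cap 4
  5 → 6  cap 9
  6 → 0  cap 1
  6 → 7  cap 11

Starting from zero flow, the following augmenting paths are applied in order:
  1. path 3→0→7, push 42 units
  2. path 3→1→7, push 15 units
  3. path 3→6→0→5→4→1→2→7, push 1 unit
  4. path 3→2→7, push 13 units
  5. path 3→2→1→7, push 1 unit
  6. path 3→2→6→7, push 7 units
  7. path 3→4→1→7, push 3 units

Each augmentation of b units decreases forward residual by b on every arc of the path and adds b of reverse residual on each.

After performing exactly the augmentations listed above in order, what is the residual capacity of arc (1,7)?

after path 1 (3→0→7, push 42): res(1,7)=28
after path 2 (3→1→7, push 15): res(1,7)=13
after path 3 (3→6→0→5→4→1→2→7, push 1): res(1,7)=13
after path 4 (3→2→7, push 13): res(1,7)=13
after path 5 (3→2→1→7, push 1): res(1,7)=12
after path 6 (3→2→6→7, push 7): res(1,7)=12
after path 7 (3→4→1→7, push 3): res(1,7)=9

Residual capacity of (1,7): 9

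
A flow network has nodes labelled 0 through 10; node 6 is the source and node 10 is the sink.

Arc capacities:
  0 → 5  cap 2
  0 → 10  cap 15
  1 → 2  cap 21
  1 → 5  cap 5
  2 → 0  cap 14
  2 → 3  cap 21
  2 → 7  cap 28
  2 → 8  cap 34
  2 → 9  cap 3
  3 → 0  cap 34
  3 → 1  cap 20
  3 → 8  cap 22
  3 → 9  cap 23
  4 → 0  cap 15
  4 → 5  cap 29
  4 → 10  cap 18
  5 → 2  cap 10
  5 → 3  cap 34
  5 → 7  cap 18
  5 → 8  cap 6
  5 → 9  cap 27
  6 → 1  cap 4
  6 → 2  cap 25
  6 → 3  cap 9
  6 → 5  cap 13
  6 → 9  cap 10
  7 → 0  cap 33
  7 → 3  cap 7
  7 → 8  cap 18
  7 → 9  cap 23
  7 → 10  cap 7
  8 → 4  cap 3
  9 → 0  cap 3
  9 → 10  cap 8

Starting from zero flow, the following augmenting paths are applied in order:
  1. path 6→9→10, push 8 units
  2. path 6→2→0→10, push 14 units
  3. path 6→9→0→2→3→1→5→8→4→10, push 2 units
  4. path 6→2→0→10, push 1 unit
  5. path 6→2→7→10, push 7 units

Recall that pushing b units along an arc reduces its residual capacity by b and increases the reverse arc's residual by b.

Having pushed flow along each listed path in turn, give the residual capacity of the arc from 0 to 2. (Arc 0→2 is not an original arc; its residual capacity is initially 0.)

after path 1 (6→9→10, push 8): res(0,2)=0
after path 2 (6→2→0→10, push 14): res(0,2)=14
after path 3 (6→9→0→2→3→1→5→8→4→10, push 2): res(0,2)=12
after path 4 (6→2→0→10, push 1): res(0,2)=13
after path 5 (6→2→7→10, push 7): res(0,2)=13

Residual capacity of (0,2): 13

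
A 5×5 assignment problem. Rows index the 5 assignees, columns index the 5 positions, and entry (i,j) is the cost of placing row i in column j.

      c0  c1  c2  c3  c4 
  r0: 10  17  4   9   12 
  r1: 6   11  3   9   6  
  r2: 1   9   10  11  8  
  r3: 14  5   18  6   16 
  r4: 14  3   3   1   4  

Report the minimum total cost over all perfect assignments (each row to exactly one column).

optimal assignment: row0→col2 (cost 4), row1→col4 (cost 6), row2→col0 (cost 1), row3→col1 (cost 5), row4→col3 (cost 1)
total = 4 + 6 + 1 + 5 + 1 = 17

Minimum assignment cost: 17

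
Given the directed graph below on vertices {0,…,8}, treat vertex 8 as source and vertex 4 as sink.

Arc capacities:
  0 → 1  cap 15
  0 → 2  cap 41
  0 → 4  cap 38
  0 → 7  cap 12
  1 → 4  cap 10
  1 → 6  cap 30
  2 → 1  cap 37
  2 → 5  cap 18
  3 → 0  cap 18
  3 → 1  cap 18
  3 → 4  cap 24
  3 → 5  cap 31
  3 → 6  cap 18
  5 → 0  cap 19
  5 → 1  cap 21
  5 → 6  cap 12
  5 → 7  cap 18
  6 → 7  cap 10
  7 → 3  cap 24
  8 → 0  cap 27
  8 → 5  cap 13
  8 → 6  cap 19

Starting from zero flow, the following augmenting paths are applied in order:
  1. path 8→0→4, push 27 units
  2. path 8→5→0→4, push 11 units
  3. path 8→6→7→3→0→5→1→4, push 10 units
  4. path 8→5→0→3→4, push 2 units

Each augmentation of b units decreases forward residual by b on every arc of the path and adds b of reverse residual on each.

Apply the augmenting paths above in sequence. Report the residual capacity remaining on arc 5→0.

Residual capacity of (5,0): 16

after path 1 (8→0→4, push 27): res(5,0)=19
after path 2 (8→5→0→4, push 11): res(5,0)=8
after path 3 (8→6→7→3→0→5→1→4, push 10): res(5,0)=18
after path 4 (8→5→0→3→4, push 2): res(5,0)=16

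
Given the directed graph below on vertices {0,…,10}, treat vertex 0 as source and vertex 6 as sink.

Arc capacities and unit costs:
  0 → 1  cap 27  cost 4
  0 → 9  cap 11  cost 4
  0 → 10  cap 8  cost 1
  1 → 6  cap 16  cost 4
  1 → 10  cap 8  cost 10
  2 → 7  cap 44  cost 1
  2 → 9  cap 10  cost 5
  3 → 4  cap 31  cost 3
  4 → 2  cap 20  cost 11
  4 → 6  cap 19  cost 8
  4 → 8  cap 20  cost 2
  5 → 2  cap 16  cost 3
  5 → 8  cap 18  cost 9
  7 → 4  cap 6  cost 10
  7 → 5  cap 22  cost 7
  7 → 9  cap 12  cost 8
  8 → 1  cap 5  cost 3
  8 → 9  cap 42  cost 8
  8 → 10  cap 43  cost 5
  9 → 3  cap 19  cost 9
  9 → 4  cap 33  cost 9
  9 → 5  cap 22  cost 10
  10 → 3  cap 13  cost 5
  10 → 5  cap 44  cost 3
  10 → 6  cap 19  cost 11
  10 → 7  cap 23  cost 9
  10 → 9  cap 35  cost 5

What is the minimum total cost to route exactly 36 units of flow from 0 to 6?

shortest-cost path #1: 0→1→6 push 16 @ unit cost 8 (adds 128)
shortest-cost path #2: 0→10→6 push 8 @ unit cost 12 (adds 96)
shortest-cost path #3: 0→9→4→6 push 11 @ unit cost 21 (adds 231)
shortest-cost path #4: 0→1→10→6 push 1 @ unit cost 25 (adds 25)
total cost = 480

Minimum cost for 36 units: 480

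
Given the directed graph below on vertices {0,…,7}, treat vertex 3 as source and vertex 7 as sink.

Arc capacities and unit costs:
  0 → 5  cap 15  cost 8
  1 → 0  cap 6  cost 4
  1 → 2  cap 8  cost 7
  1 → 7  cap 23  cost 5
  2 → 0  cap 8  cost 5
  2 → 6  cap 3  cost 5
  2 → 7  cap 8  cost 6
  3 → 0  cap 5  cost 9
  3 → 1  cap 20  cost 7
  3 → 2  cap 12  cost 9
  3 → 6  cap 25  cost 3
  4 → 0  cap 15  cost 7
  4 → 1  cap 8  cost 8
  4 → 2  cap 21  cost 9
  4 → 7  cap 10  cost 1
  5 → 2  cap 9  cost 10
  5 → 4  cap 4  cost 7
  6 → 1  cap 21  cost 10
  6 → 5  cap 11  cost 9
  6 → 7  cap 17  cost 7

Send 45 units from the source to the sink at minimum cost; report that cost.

Minimum cost for 45 units: 530

shortest-cost path #1: 3→6→7 push 17 @ unit cost 10 (adds 170)
shortest-cost path #2: 3→1→7 push 20 @ unit cost 12 (adds 240)
shortest-cost path #3: 3→2→7 push 8 @ unit cost 15 (adds 120)
total cost = 530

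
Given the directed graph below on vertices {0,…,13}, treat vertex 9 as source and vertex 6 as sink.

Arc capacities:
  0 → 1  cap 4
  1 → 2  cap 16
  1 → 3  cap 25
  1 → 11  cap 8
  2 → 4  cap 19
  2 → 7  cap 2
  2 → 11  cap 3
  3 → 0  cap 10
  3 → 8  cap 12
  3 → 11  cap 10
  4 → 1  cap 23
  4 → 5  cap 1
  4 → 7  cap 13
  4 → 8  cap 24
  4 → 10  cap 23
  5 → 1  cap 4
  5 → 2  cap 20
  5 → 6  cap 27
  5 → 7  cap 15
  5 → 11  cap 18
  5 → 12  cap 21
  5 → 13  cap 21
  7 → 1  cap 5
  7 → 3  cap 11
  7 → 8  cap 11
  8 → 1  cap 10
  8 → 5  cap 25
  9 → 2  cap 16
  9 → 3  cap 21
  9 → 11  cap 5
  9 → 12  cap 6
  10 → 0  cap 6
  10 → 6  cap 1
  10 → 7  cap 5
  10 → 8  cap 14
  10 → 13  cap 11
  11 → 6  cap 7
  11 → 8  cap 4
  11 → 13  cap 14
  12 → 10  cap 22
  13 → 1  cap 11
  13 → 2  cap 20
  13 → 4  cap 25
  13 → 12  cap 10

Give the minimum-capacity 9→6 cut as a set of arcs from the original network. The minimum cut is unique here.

Min-cut arcs: {(4,5), (8,5), (10,6), (11,6)} (total capacity 34)

augment #1: 9→11→6 push 5
augment #2: 9→2→11→6 push 2
augment #3: 9→12→10→6 push 1
augment #4: 9→2→4→5→6 push 1
augment #5: 9→3→8→5→6 push 12
augment #6: 9→2→4→8→5→6 push 13
max flow = 34; residual-reachable set from 9 gives S-side
cut edges (S→T): {(4,5), (8,5), (10,6), (11,6)} total cap 34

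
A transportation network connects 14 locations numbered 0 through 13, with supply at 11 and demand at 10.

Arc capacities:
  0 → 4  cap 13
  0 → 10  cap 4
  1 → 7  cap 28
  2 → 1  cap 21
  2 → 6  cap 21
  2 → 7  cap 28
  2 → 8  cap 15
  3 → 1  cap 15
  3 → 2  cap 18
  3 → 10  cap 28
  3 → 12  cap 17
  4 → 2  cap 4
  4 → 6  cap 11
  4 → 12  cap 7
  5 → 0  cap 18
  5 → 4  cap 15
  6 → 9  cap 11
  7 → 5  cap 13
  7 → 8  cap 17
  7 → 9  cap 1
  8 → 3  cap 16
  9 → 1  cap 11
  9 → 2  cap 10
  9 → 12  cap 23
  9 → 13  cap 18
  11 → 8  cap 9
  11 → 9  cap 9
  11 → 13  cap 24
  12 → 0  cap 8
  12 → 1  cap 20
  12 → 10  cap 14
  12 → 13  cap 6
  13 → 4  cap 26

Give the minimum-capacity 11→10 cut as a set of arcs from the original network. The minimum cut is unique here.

augment #1: 11→8→3→10 push 9
augment #2: 11→9→12→10 push 9
augment #3: 11→13→4→12→10 push 5
augment #4: 11→13→4→12→0→10 push 2
augment #5: 11→13→4→2→8→3→10 push 4
augment #6: 11→13→4→6→9→12→0→10 push 2
augment #7: 11→13→4→6→9→2→8→3→10 push 3
max flow = 34; residual-reachable set from 11 gives S-side
cut edges (S→T): {(0,10), (8,3), (12,10)} total cap 34

Min-cut arcs: {(0,10), (8,3), (12,10)} (total capacity 34)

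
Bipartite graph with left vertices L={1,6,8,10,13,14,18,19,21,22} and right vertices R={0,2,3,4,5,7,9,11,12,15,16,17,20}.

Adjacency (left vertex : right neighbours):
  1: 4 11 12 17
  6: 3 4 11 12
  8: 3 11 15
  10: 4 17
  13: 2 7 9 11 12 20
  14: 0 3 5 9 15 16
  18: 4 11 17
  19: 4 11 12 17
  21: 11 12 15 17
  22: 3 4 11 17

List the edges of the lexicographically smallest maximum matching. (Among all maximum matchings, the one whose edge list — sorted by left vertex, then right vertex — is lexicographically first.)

Lex-smallest maximum matching: {(1,4), (6,3), (8,11), (10,17), (13,2), (14,0), (19,12), (21,15)}

|M| = 8 (so the lex-smallest maximum matching has 8 edges)
process left vertices in ascending order; for each, take the smallest-labelled available neighbour that still permits 8 edges overall, or leave it unmatched if none does
lex-smallest matching: {1-4, 6-3, 8-11, 10-17, 13-2, 14-0, 19-12, 21-15}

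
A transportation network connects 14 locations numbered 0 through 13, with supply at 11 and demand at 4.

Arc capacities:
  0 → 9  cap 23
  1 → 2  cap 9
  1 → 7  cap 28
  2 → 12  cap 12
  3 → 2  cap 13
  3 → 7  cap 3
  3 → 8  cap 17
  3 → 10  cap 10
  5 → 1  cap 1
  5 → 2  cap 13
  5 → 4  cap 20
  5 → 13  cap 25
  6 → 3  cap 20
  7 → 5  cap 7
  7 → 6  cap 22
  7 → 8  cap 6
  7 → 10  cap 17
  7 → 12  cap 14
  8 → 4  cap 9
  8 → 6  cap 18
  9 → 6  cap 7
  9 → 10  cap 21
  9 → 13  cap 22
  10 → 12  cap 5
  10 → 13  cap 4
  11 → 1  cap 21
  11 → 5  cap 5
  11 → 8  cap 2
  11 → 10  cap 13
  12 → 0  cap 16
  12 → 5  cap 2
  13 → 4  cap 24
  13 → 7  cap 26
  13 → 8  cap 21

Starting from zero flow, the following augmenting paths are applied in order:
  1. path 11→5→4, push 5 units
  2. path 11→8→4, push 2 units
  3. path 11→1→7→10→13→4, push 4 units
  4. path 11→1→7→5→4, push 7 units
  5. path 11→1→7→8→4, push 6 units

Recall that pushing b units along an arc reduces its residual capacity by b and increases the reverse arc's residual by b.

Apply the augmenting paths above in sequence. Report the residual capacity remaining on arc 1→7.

Residual capacity of (1,7): 11

after path 1 (11→5→4, push 5): res(1,7)=28
after path 2 (11→8→4, push 2): res(1,7)=28
after path 3 (11→1→7→10→13→4, push 4): res(1,7)=24
after path 4 (11→1→7→5→4, push 7): res(1,7)=17
after path 5 (11→1→7→8→4, push 6): res(1,7)=11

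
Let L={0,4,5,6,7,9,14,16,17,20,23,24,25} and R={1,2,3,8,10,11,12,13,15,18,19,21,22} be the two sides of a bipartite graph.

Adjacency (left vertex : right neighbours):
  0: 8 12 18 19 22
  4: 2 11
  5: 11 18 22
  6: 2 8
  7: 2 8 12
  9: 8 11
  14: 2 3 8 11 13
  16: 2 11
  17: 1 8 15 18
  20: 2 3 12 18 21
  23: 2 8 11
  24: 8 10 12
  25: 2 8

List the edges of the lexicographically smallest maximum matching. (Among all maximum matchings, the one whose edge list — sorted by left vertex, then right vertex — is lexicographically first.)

Lex-smallest maximum matching: {(0,18), (4,2), (5,22), (6,8), (7,12), (9,11), (14,3), (17,1), (20,21), (24,10)}

|M| = 10 (so the lex-smallest maximum matching has 10 edges)
process left vertices in ascending order; for each, take the smallest-labelled available neighbour that still permits 10 edges overall, or leave it unmatched if none does
lex-smallest matching: {0-18, 4-2, 5-22, 6-8, 7-12, 9-11, 14-3, 17-1, 20-21, 24-10}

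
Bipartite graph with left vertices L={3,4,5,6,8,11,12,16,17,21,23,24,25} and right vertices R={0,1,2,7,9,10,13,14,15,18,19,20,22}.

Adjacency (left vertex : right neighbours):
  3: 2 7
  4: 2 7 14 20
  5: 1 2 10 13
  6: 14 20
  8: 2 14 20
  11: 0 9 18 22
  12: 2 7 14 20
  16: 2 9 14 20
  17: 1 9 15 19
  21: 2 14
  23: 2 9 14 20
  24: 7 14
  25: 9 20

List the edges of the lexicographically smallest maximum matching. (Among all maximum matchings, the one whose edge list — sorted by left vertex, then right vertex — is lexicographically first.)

Lex-smallest maximum matching: {(3,2), (4,7), (5,1), (6,14), (8,20), (11,0), (16,9), (17,15)}

|M| = 8 (so the lex-smallest maximum matching has 8 edges)
process left vertices in ascending order; for each, take the smallest-labelled available neighbour that still permits 8 edges overall, or leave it unmatched if none does
lex-smallest matching: {3-2, 4-7, 5-1, 6-14, 8-20, 11-0, 16-9, 17-15}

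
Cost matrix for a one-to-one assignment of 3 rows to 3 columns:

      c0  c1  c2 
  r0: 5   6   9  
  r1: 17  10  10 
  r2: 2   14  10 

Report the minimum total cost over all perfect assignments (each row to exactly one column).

optimal assignment: row0→col1 (cost 6), row1→col2 (cost 10), row2→col0 (cost 2)
total = 6 + 10 + 2 = 18

Minimum assignment cost: 18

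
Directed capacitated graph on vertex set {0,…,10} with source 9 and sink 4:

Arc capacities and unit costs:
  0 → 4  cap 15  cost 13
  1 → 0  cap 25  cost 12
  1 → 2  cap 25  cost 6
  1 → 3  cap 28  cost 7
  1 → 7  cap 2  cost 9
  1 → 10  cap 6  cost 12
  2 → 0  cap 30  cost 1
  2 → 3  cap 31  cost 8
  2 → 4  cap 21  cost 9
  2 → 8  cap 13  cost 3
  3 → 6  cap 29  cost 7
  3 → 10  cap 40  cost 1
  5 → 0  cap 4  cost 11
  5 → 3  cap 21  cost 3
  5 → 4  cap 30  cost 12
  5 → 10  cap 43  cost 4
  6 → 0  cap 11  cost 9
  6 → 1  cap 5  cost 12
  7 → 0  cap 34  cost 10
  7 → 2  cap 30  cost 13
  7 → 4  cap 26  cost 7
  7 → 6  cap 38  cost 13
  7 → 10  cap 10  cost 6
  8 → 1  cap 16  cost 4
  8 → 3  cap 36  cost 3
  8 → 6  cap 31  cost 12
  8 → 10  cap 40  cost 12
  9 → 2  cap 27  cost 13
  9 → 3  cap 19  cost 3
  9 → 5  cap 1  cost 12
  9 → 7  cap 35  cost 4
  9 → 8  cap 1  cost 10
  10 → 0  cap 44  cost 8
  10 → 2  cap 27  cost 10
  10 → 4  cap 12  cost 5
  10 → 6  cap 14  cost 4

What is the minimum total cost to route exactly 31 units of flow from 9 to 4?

shortest-cost path #1: 9→3→10→4 push 12 @ unit cost 9 (adds 108)
shortest-cost path #2: 9→7→4 push 19 @ unit cost 11 (adds 209)
total cost = 317

Minimum cost for 31 units: 317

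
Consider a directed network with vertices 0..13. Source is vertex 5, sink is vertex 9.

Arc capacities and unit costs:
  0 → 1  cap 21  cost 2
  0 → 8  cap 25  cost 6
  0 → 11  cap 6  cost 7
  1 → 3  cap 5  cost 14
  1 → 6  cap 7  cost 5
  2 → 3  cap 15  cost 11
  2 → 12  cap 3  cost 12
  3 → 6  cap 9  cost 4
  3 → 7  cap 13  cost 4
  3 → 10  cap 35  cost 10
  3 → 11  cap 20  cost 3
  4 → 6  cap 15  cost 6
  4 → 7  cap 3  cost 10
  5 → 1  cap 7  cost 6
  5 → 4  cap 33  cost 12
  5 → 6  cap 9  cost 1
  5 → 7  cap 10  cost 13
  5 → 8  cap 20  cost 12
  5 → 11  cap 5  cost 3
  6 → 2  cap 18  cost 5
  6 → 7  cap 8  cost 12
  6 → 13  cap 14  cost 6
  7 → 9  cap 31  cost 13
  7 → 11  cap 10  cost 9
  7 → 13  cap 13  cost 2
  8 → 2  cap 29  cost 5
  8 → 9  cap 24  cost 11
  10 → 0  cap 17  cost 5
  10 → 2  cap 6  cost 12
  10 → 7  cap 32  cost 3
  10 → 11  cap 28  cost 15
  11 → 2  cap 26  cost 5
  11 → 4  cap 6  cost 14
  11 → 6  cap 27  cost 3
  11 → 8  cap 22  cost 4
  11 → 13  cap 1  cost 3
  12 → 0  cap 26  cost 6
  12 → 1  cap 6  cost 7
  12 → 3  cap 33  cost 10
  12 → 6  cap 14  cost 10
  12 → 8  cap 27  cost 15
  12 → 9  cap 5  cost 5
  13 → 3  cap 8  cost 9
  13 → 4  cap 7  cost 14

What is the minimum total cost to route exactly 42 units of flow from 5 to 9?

Minimum cost for 42 units: 986

shortest-cost path #1: 5→11→8→9 push 5 @ unit cost 18 (adds 90)
shortest-cost path #2: 5→8→9 push 19 @ unit cost 23 (adds 437)
shortest-cost path #3: 5→6→2→12→9 push 3 @ unit cost 23 (adds 69)
shortest-cost path #4: 5→7→9 push 10 @ unit cost 26 (adds 260)
shortest-cost path #5: 5→6→7→9 push 5 @ unit cost 26 (adds 130)
total cost = 986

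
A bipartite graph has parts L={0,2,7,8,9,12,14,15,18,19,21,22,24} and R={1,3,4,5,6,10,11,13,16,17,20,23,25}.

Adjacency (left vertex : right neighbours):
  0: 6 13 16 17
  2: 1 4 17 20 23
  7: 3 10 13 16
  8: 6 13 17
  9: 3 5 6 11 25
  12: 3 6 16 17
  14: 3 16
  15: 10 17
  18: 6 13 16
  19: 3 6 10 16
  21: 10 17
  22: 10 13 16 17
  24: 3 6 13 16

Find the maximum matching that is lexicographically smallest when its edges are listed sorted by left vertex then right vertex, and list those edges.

|M| = 8 (so the lex-smallest maximum matching has 8 edges)
process left vertices in ascending order; for each, take the smallest-labelled available neighbour that still permits 8 edges overall, or leave it unmatched if none does
lex-smallest matching: {0-6, 2-1, 7-3, 8-13, 9-5, 12-16, 15-10, 21-17}

Lex-smallest maximum matching: {(0,6), (2,1), (7,3), (8,13), (9,5), (12,16), (15,10), (21,17)}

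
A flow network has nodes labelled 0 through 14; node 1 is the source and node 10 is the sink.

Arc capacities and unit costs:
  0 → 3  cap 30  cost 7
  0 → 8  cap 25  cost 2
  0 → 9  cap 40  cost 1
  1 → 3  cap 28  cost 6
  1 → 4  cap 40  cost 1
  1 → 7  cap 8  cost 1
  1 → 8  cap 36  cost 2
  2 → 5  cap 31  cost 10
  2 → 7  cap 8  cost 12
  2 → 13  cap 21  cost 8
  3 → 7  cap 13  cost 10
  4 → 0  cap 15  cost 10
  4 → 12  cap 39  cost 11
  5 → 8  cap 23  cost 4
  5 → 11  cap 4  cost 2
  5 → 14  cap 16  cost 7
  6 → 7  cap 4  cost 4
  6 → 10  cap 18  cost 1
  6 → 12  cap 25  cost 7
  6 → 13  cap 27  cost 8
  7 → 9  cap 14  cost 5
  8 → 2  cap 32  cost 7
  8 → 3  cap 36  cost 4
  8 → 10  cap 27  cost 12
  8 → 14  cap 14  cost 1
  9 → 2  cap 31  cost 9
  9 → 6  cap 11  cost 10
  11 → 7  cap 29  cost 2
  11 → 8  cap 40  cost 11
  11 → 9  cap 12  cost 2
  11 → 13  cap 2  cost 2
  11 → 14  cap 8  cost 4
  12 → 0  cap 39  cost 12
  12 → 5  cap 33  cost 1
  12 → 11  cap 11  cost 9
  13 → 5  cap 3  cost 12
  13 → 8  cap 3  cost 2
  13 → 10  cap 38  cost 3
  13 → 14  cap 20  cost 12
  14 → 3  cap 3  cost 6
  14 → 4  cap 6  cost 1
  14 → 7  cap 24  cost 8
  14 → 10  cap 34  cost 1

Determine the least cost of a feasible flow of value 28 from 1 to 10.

shortest-cost path #1: 1→8→14→10 push 14 @ unit cost 4 (adds 56)
shortest-cost path #2: 1→8→10 push 14 @ unit cost 14 (adds 196)
total cost = 252

Minimum cost for 28 units: 252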